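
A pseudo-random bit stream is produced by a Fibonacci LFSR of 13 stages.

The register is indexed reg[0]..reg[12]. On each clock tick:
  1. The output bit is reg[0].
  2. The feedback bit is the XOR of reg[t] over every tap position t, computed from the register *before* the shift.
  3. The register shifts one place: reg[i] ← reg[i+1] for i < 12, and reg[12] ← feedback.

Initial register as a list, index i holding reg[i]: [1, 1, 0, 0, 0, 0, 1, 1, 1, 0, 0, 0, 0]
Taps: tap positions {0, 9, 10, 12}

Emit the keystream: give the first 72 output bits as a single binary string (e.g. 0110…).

step | reg (before) | out | fb
   0 | 1100001110000 | 1 | 1
   1 | 1000011100001 | 1 | 0
   2 | 0000111000010 | 0 | 0
   3 | 0001110000100 | 0 | 1
   4 | 0011100001001 | 0 | 0
   5 | 0111000010010 | 0 | 0
   6 | 1110000100100 | 1 | 0
   7 | 1100001001000 | 1 | 0
   8 | 1000010010000 | 1 | 1
   9 | 0000100100001 | 0 | 1
  10 | 0001001000011 | 0 | 1
  11 | 0010010000111 | 0 | 0
  12 | 0100100001110 | 0 | 0
  13 | 1001000011100 | 1 | 1
  14 | 0010000111001 | 0 | 0
  15 | 0100001110010 | 0 | 0
  16 | 1000011100100 | 1 | 0
  17 | 0000111001000 | 0 | 1
  18 | 0001110010001 | 0 | 1
  19 | 0011100100011 | 0 | 1
  20 | 0111001000111 | 0 | 0
  21 | 1110010001110 | 1 | 1
  22 | 1100100011101 | 1 | 0
  23 | 1001000111010 | 1 | 0
  24 | 0010001110100 | 0 | 1
  25 | 0100011101001 | 0 | 0
  26 | 1000111010010 | 1 | 1
  27 | 0001110100101 | 0 | 0
  28 | 0011101001010 | 0 | 1
  29 | 0111010010101 | 0 | 0
  30 | 1110100101010 | 1 | 0
  31 | 1101001010100 | 1 | 0
  32 | 1010010101000 | 1 | 0
  33 | 0100101010000 | 0 | 0
  34 | 1001010100000 | 1 | 1
  35 | 0010101000001 | 0 | 1
  36 | 0101010000011 | 0 | 1
  37 | 1010100000111 | 1 | 1
  38 | 0101000001111 | 0 | 1
  39 | 1010000011111 | 1 | 0
  40 | 0100000111110 | 0 | 0
  41 | 1000001111100 | 1 | 1
  42 | 0000011111001 | 0 | 0
  43 | 0000111110010 | 0 | 0
  44 | 0001111100100 | 0 | 1
  45 | 0011111001001 | 0 | 0
  46 | 0111110010010 | 0 | 0
  47 | 1111100100100 | 1 | 0
  48 | 1111001001000 | 1 | 0
  49 | 1110010010000 | 1 | 1
  50 | 1100100100001 | 1 | 0
  51 | 1001001000010 | 1 | 1
  52 | 0010010000101 | 0 | 0
  53 | 0100100001010 | 0 | 1
  54 | 1001000010101 | 1 | 1
  55 | 0010000101011 | 0 | 0
  56 | 0100001010110 | 0 | 1
  57 | 1000010101101 | 1 | 0
  58 | 0000101011010 | 0 | 1
  59 | 0001010110101 | 0 | 0
  60 | 0010101101010 | 0 | 1
  61 | 0101011010101 | 0 | 0
  62 | 1010110101010 | 1 | 0
  63 | 0101101010100 | 0 | 1
  64 | 1011010101001 | 1 | 1
  65 | 0110101010011 | 0 | 1
  66 | 1101010100111 | 1 | 1
  67 | 1010101001111 | 1 | 0
  68 | 0101010011110 | 0 | 0
  69 | 1010100111100 | 1 | 1
  70 | 0101001111001 | 0 | 0
  71 | 1010011110010 | 1 | 1

110000111000010010000111001000111010010101000001111100100100001010110101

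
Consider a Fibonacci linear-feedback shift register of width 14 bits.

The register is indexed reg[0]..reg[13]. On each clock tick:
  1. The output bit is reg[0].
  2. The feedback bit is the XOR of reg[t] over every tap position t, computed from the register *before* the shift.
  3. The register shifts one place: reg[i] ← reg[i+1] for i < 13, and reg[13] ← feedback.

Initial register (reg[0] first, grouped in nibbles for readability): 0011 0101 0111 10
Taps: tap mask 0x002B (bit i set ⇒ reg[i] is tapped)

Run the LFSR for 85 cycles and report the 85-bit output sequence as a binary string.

0011010101111001011011011011010110110111000101100000110100101111011011111001110011111

k : reg_k → out_k, fb_k
0: 00110101011110 → 0, fb=0
1: 01101010111100 → 0, fb=1
2: 11010101111001 → 1, fb=0
3: 10101011110010 → 1, fb=1
4: 01010111100101 → 0, fb=1
5: 10101111001011 → 1, fb=0
6: 01011110010110 → 0, fb=1
7: 10111100101101 → 1, fb=1
8: 01111001011011 → 0, fb=0
9: 11110010110110 → 1, fb=1
10: 11100101101101 → 1, fb=1
11: 11001011011011 → 1, fb=0
12: 10010110110110 → 1, fb=1
13: 00101101101101 → 0, fb=1
14: 01011011011011 → 0, fb=0
15: 10110110110110 → 1, fb=1
16: 01101101101101 → 0, fb=0
17: 11011011011010 → 1, fb=1
18: 10110110110101 → 1, fb=1
19: 01101101101011 → 0, fb=0
20: 11011011010110 → 1, fb=1
21: 10110110101101 → 1, fb=1
22: 01101101011011 → 0, fb=0
23: 11011010110110 → 1, fb=1
24: 10110101101101 → 1, fb=1
25: 01101011011011 → 0, fb=1
26: 11010110110111 → 1, fb=0
27: 10101101101110 → 1, fb=0
28: 01011011011100 → 0, fb=0
29: 10110110111000 → 1, fb=1
30: 01101101110001 → 0, fb=0
31: 11011011100010 → 1, fb=1
32: 10110111000101 → 1, fb=1
33: 01101110001011 → 0, fb=0
34: 11011100010110 → 1, fb=0
35: 10111000101100 → 1, fb=0
36: 01110001011000 → 0, fb=0
37: 11100010110000 → 1, fb=0
38: 11000101100000 → 1, fb=1
39: 10001011000001 → 1, fb=1
40: 00010110000011 → 0, fb=0
41: 00101100000110 → 0, fb=1
42: 01011000001101 → 0, fb=0
43: 10110000011010 → 1, fb=0
44: 01100000110100 → 0, fb=1
45: 11000001101001 → 1, fb=0
46: 10000011010010 → 1, fb=1
47: 00000110100101 → 0, fb=1
48: 00001101001011 → 0, fb=1
49: 00011010010111 → 0, fb=1
50: 00110100101111 → 0, fb=0
51: 01101001011110 → 0, fb=1
52: 11010010111101 → 1, fb=1
53: 10100101111011 → 1, fb=0
54: 01001011110110 → 0, fb=1
55: 10010111101101 → 1, fb=1
56: 00101111011011 → 0, fb=1
57: 01011110110111 → 0, fb=1
58: 10111101101111 → 1, fb=1
59: 01111011011111 → 0, fb=0
60: 11110110111110 → 1, fb=0
61: 11101101111100 → 1, fb=1
62: 11011011111001 → 1, fb=1
63: 10110111110011 → 1, fb=1
64: 01101111100111 → 0, fb=0
65: 11011111001110 → 1, fb=0
66: 10111110011100 → 1, fb=1
67: 01111100111001 → 0, fb=1
68: 11111001110011 → 1, fb=1
69: 11110011100111 → 1, fb=1
70: 11100111001111 → 1, fb=1
71: 11001110011111 → 1, fb=1
72: 10011100111111 → 1, fb=1
73: 00111001111111 → 0, fb=1
74: 01110011111111 → 0, fb=0
75: 11100111111110 → 1, fb=1
76: 11001111111101 → 1, fb=1
77: 10011111111011 → 1, fb=1
78: 00111111110111 → 0, fb=0
79: 01111111101110 → 0, fb=1
80: 11111111011101 → 1, fb=0
81: 11111110111010 → 1, fb=0
82: 11111101110100 → 1, fb=0
83: 11111011101000 → 1, fb=1
84: 11110111010001 → 1, fb=0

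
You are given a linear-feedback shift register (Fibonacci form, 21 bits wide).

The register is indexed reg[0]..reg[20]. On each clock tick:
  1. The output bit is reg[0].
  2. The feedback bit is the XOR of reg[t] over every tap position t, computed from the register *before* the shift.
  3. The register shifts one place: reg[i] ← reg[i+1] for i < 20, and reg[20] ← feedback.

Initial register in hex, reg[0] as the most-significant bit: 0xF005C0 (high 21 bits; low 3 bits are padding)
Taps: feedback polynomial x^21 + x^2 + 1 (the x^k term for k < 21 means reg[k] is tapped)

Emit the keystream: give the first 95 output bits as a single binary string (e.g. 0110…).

k : reg_k → out_k, fb_k
0: 111100000000010111000 → 1, fb=0
1: 111000000000101110000 → 1, fb=0
2: 110000000001011100000 → 1, fb=1
3: 100000000010111000001 → 1, fb=1
4: 000000000101110000011 → 0, fb=0
5: 000000001011100000110 → 0, fb=0
6: 000000010111000001100 → 0, fb=0
7: 000000101110000011000 → 0, fb=0
8: 000001011100000110000 → 0, fb=0
9: 000010111000001100000 → 0, fb=0
10: 000101110000011000000 → 0, fb=0
11: 001011100000110000000 → 0, fb=1
12: 010111000001100000001 → 0, fb=0
13: 101110000011000000010 → 1, fb=0
14: 011100000110000000100 → 0, fb=1
15: 111000001100000001001 → 1, fb=0
16: 110000011000000010010 → 1, fb=1
17: 100000110000000100101 → 1, fb=1
18: 000001100000001001011 → 0, fb=0
19: 000011000000010010110 → 0, fb=0
20: 000110000000100101100 → 0, fb=0
21: 001100000001001011000 → 0, fb=1
22: 011000000010010110001 → 0, fb=1
23: 110000000100101100011 → 1, fb=1
24: 100000001001011000111 → 1, fb=1
25: 000000010010110001111 → 0, fb=0
26: 000000100101100011110 → 0, fb=0
27: 000001001011000111100 → 0, fb=0
28: 000010010110001111000 → 0, fb=0
29: 000100101100011110000 → 0, fb=0
30: 001001011000111100000 → 0, fb=1
31: 010010110001111000001 → 0, fb=0
32: 100101100011110000010 → 1, fb=1
33: 001011000111100000101 → 0, fb=1
34: 010110001111000001011 → 0, fb=0
35: 101100011110000010110 → 1, fb=0
36: 011000111100000101100 → 0, fb=1
37: 110001111000001011001 → 1, fb=1
38: 100011110000010110011 → 1, fb=1
39: 000111100000101100111 → 0, fb=0
40: 001111000001011001110 → 0, fb=1
41: 011110000010110011101 → 0, fb=1
42: 111100000101100111011 → 1, fb=0
43: 111000001011001110110 → 1, fb=0
44: 110000010110011101100 → 1, fb=1
45: 100000101100111011001 → 1, fb=1
46: 000001011001110110011 → 0, fb=0
47: 000010110011101100110 → 0, fb=0
48: 000101100111011001100 → 0, fb=0
49: 001011001110110011000 → 0, fb=1
50: 010110011101100110001 → 0, fb=0
51: 101100111011001100010 → 1, fb=0
52: 011001110110011000100 → 0, fb=1
53: 110011101100110001001 → 1, fb=1
54: 100111011001100010011 → 1, fb=1
55: 001110110011000100111 → 0, fb=1
56: 011101100110001001111 → 0, fb=1
57: 111011001100010011111 → 1, fb=0
58: 110110011000100111110 → 1, fb=1
59: 101100110001001111101 → 1, fb=0
60: 011001100010011111010 → 0, fb=1
61: 110011000100111110101 → 1, fb=1
62: 100110001001111101011 → 1, fb=1
63: 001100010011111010111 → 0, fb=1
64: 011000100111110101111 → 0, fb=1
65: 110001001111101011111 → 1, fb=1
66: 100010011111010111111 → 1, fb=1
67: 000100111110101111111 → 0, fb=0
68: 001001111101011111110 → 0, fb=1
69: 010011111010111111101 → 0, fb=0
70: 100111110101111111010 → 1, fb=1
71: 001111101011111110101 → 0, fb=1
72: 011111010111111101011 → 0, fb=1
73: 111110101111111010111 → 1, fb=0
74: 111101011111110101110 → 1, fb=0
75: 111010111111101011100 → 1, fb=0
76: 110101111111010111000 → 1, fb=1
77: 101011111110101110001 → 1, fb=0
78: 010111111101011100010 → 0, fb=0
79: 101111111010111000100 → 1, fb=0
80: 011111110101110001000 → 0, fb=1
81: 111111101011100010001 → 1, fb=0
82: 111111010111000100010 → 1, fb=0
83: 111110101110001000100 → 1, fb=0
84: 111101011100010001000 → 1, fb=0
85: 111010111000100010000 → 1, fb=0
86: 110101110001000100000 → 1, fb=1
87: 101011100010001000001 → 1, fb=0
88: 010111000100010000010 → 0, fb=0
89: 101110001000100000100 → 1, fb=0
90: 011100010001000001000 → 0, fb=1
91: 111000100010000010001 → 1, fb=0
92: 110001000100000100010 → 1, fb=1
93: 100010001000001000101 → 1, fb=1
94: 000100010000010001011 → 0, fb=0

11110000000001011100000110000000100101100011110000010110011101100110001001111101011111110101110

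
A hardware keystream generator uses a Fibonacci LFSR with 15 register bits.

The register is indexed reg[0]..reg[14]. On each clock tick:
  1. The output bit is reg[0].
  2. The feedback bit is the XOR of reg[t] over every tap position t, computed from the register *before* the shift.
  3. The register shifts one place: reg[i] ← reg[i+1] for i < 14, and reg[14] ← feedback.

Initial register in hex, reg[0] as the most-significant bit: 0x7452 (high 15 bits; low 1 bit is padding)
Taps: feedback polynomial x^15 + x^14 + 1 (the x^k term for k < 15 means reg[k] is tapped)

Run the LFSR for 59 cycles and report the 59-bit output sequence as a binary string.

01110100010100110100111100111011000101000101101111001111001

step | reg (before) | out | fb
   0 | 011101000101001 | 0 | 1
   1 | 111010001010011 | 1 | 0
   2 | 110100010100110 | 1 | 1
   3 | 101000101001101 | 1 | 0
   4 | 010001010011010 | 0 | 0
   5 | 100010100110100 | 1 | 1
   6 | 000101001101001 | 0 | 1
   7 | 001010011010011 | 0 | 1
   8 | 010100110100111 | 0 | 1
   9 | 101001101001111 | 1 | 0
  10 | 010011010011110 | 0 | 0
  11 | 100110100111100 | 1 | 1
  12 | 001101001111001 | 0 | 1
  13 | 011010011110011 | 0 | 1
  14 | 110100111100111 | 1 | 0
  15 | 101001111001110 | 1 | 1
  16 | 010011110011101 | 0 | 1
  17 | 100111100111011 | 1 | 0
  18 | 001111001110110 | 0 | 0
  19 | 011110011101100 | 0 | 0
  20 | 111100111011000 | 1 | 1
  21 | 111001110110001 | 1 | 0
  22 | 110011101100010 | 1 | 1
  23 | 100111011000101 | 1 | 0
  24 | 001110110001010 | 0 | 0
  25 | 011101100010100 | 0 | 0
  26 | 111011000101000 | 1 | 1
  27 | 110110001010001 | 1 | 0
  28 | 101100010100010 | 1 | 1
  29 | 011000101000101 | 0 | 1
  30 | 110001010001011 | 1 | 0
  31 | 100010100010110 | 1 | 1
  32 | 000101000101101 | 0 | 1
  33 | 001010001011011 | 0 | 1
  34 | 010100010110111 | 0 | 1
  35 | 101000101101111 | 1 | 0
  36 | 010001011011110 | 0 | 0
  37 | 100010110111100 | 1 | 1
  38 | 000101101111001 | 0 | 1
  39 | 001011011110011 | 0 | 1
  40 | 010110111100111 | 0 | 1
  41 | 101101111001111 | 1 | 0
  42 | 011011110011110 | 0 | 0
  43 | 110111100111100 | 1 | 1
  44 | 101111001111001 | 1 | 0
  45 | 011110011110010 | 0 | 0
  46 | 111100111100100 | 1 | 1
  47 | 111001111001001 | 1 | 0
  48 | 110011110010010 | 1 | 1
  49 | 100111100100101 | 1 | 0
  50 | 001111001001010 | 0 | 0
  51 | 011110010010100 | 0 | 0
  52 | 111100100101000 | 1 | 1
  53 | 111001001010001 | 1 | 0
  54 | 110010010100010 | 1 | 1
  55 | 100100101000101 | 1 | 0
  56 | 001001010001010 | 0 | 0
  57 | 010010100010100 | 0 | 0
  58 | 100101000101000 | 1 | 1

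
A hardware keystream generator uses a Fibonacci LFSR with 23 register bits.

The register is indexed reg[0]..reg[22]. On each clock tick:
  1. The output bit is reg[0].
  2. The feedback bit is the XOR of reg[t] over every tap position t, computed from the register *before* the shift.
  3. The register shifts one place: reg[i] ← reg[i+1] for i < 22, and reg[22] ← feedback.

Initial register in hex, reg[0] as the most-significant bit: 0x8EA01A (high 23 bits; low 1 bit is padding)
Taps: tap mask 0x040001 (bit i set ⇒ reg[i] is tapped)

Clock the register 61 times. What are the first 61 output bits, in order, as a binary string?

k : reg_k → out_k, fb_k
0: 10001110101000000001101 → 1, fb=1
1: 00011101010000000011011 → 0, fb=1
2: 00111010100000000110111 → 0, fb=1
3: 01110101000000001101111 → 0, fb=0
4: 11101010000000011011110 → 1, fb=0
5: 11010100000000110111100 → 1, fb=0
6: 10101000000001101111000 → 1, fb=0
7: 01010000000011011110000 → 0, fb=1
8: 10100000000110111100001 → 1, fb=1
9: 01000000001101111000011 → 0, fb=0
10: 10000000011011110000110 → 1, fb=1
11: 00000000110111100001101 → 0, fb=0
12: 00000001101111000011010 → 0, fb=1
13: 00000011011110000110101 → 0, fb=1
14: 00000110111100001101011 → 0, fb=0
15: 00001101111000011010110 → 0, fb=1
16: 00011011110000110101101 → 0, fb=0
17: 00110111100001101011010 → 0, fb=1
18: 01101111000011010110101 → 0, fb=1
19: 11011110000110101101011 → 1, fb=1
20: 10111100001101011010111 → 1, fb=0
21: 01111000011010110101110 → 0, fb=0
22: 11110000110101101011100 → 1, fb=0
23: 11100001101011010111000 → 1, fb=0
24: 11000011010110101110000 → 1, fb=0
25: 10000110101101011100000 → 1, fb=1
26: 00001101011010111000001 → 0, fb=0
27: 00011010110101110000010 → 0, fb=0
28: 00110101101011100000100 → 0, fb=0
29: 01101011010111000001000 → 0, fb=0
30: 11010110101110000010000 → 1, fb=0
31: 10101101011100000100000 → 1, fb=1
32: 01011010111000001000001 → 0, fb=0
33: 10110101110000010000010 → 1, fb=1
34: 01101011100000100000101 → 0, fb=0
35: 11010111000001000001010 → 1, fb=1
36: 10101110000010000010101 → 1, fb=0
37: 01011100000100000101010 → 0, fb=0
38: 10111000001000001010100 → 1, fb=0
39: 01110000010000010101000 → 0, fb=0
40: 11100000100000101010000 → 1, fb=0
41: 11000001000001010100000 → 1, fb=1
42: 10000010000010101000001 → 1, fb=1
43: 00000100000101010000011 → 0, fb=0
44: 00001000001010100000110 → 0, fb=0
45: 00010000010101000001100 → 0, fb=0
46: 00100000101010000011000 → 0, fb=1
47: 01000001010100000110001 → 0, fb=1
48: 10000010101000001100011 → 1, fb=1
49: 00000101010000011000111 → 0, fb=0
50: 00001010100000110001110 → 0, fb=0
51: 00010101000001100011100 → 0, fb=1
52: 00101010000011000111001 → 0, fb=1
53: 01010100000110001110011 → 0, fb=1
54: 10101000001100011100111 → 1, fb=1
55: 01010000011000111001111 → 0, fb=0
56: 10100000110001110011110 → 1, fb=0
57: 01000001100011100111100 → 0, fb=1
58: 10000011000111001111001 → 1, fb=0
59: 00000110001110011110010 → 0, fb=1
60: 00001100011100111100101 → 0, fb=0

1000111010100000000110111100001101011010111000001000001010100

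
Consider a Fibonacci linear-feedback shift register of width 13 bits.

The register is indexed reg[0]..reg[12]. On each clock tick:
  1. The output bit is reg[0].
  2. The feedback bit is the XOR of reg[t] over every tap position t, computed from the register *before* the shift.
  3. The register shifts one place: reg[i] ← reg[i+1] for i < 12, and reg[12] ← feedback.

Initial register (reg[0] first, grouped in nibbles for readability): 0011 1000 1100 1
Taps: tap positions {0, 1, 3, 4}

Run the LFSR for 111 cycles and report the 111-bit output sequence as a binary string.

tick  register→output (feedback)
  0  0011100011001→0 (0)
  1  0111000110010→0 (0)
  2  1110001100100→1 (0)
  3  1100011001000→1 (0)
  4  1000110010000→1 (0)
  5  0001100100000→0 (0)
  6  0011001000000→0 (1)
  7  0110010000001→0 (1)
  8  1100100000011→1 (1)
  9  1001000000111→1 (0)
 10  0010000001110→0 (0)
 11  0100000011100→0 (1)
 12  1000000111001→1 (1)
 13  0000001110011→0 (0)
 14  0000011100110→0 (0)
 15  0000111001100→0 (1)
 16  0001110011001→0 (0)
 17  0011100110010→0 (0)
 18  0111001100100→0 (0)
 19  1110011001000→1 (0)
 20  1100110010000→1 (1)
 21  1001100100001→1 (1)
 22  0011001000011→0 (1)
 23  0110010000111→0 (1)
 24  1100100001111→1 (1)
 25  1001000011111→1 (0)
 26  0010000111110→0 (0)
 27  0100001111100→0 (1)
 28  1000011111001→1 (1)
 29  0000111110011→0 (1)
 30  0001111100111→0 (0)
 31  0011111001110→0 (0)
 32  0111110011100→0 (1)
 33  1111100111001→1 (0)
 34  1111001110010→1 (1)
 35  1110011100101→1 (0)
 36  1100111001010→1 (1)
 37  1001110010101→1 (1)
 38  0011100101011→0 (0)
 39  0111001010110→0 (0)
 40  1110010101100→1 (0)
 41  1100101011000→1 (1)
 42  1001010110001→1 (0)
 43  0010101100010→0 (1)
 44  0101011000101→0 (0)
 45  1010110001010→1 (0)
 46  0101100010100→0 (1)
 47  1011000101001→1 (0)
 48  0110001010010→0 (1)
 49  1100010100101→1 (0)
 50  1000101001010→1 (0)
 51  0001010010100→0 (1)
 52  0010100101001→0 (1)
 53  0101001010011→0 (0)
 54  1010010100110→1 (1)
 55  0100101001101→0 (0)
 56  1001010011010→1 (0)
 57  0010100110100→0 (1)
 58  0101001101001→0 (0)
 59  1010011010010→1 (1)
 60  0100110100101→0 (0)
 61  1001101001010→1 (1)
 62  0011010010101→0 (1)
 63  0110100101011→0 (0)
 64  1101001010110→1 (1)
 65  1010010101101→1 (1)
 66  0100101011011→0 (0)
 67  1001010110110→1 (0)
 68  0010101101100→0 (1)
 69  0101011011001→0 (0)
 70  1010110110010→1 (0)
 71  0101101100100→0 (1)
 72  1011011001001→1 (0)
 73  0110110010010→0 (0)
 74  1101100100100→1 (0)
 75  1011001001000→1 (0)
 76  0110010010000→0 (1)
 77  1100100100001→1 (1)
 78  1001001000011→1 (0)
 79  0010010000110→0 (0)
 80  0100100001100→0 (0)
 81  1001000011000→1 (0)
 82  0010000110000→0 (0)
 83  0100001100000→0 (1)
 84  1000011000001→1 (1)
 85  0000110000011→0 (1)
 86  0001100000111→0 (0)
 87  0011000001110→0 (1)
 88  0110000011101→0 (1)
 89  1100000111011→1 (0)
 90  1000001110110→1 (1)
 91  0000011101101→0 (0)
 92  0000111011010→0 (1)
 93  0001110110101→0 (0)
 94  0011101101010→0 (0)
 95  0111011010100→0 (0)
 96  1110110101000→1 (1)
 97  1101101010001→1 (0)
 98  1011010100010→1 (0)
 99  0110101000100→0 (0)
100  1101010001000→1 (1)
101  1010100010001→1 (0)
102  0101000100010→0 (0)
103  1010001000100→1 (1)
104  0100010001001→0 (1)
105  1000100010011→1 (0)
106  0001000100110→0 (1)
107  0010001001101→0 (0)
108  0100010011010→0 (1)
109  1000100110101→1 (0)
110  0001001101010→0 (1)

001110001100100000011100110010000111110011100101011000101001010011010010101101100100100001100000111011010100010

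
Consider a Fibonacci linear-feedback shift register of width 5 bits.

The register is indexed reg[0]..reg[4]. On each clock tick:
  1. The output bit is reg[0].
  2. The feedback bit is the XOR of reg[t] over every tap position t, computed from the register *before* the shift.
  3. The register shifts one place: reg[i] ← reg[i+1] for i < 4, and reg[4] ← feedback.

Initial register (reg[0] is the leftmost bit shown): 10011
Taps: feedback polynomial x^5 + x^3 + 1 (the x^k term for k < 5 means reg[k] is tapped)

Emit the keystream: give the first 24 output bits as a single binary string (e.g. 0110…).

100110100100001010111011

k : reg_k → out_k, fb_k
0: 10011 → 1, fb=0
1: 00110 → 0, fb=1
2: 01101 → 0, fb=0
3: 11010 → 1, fb=0
4: 10100 → 1, fb=1
5: 01001 → 0, fb=0
6: 10010 → 1, fb=0
7: 00100 → 0, fb=0
8: 01000 → 0, fb=0
9: 10000 → 1, fb=1
10: 00001 → 0, fb=0
11: 00010 → 0, fb=1
12: 00101 → 0, fb=0
13: 01010 → 0, fb=1
14: 10101 → 1, fb=1
15: 01011 → 0, fb=1
16: 10111 → 1, fb=0
17: 01110 → 0, fb=1
18: 11101 → 1, fb=1
19: 11011 → 1, fb=0
20: 10110 → 1, fb=0
21: 01100 → 0, fb=0
22: 11000 → 1, fb=1
23: 10001 → 1, fb=1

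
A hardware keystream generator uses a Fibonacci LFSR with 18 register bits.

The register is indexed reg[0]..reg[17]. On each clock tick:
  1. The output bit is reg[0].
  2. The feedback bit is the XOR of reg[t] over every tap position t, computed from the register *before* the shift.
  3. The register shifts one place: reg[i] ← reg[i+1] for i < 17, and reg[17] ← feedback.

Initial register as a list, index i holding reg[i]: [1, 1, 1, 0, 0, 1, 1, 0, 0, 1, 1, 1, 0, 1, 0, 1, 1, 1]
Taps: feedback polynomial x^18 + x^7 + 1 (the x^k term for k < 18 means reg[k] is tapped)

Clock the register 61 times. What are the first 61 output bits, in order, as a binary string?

1110011001110101111101110010001110011001101110111101000100010

step | reg (before) | out | fb
   0 | 111001100111010111 | 1 | 1
   1 | 110011001110101111 | 1 | 1
   2 | 100110011101011111 | 1 | 0
   3 | 001100111010111110 | 0 | 1
   4 | 011001110101111101 | 0 | 1
   5 | 110011101011111011 | 1 | 1
   6 | 100111010111110111 | 1 | 0
   7 | 001110101111101110 | 0 | 0
   8 | 011101011111011100 | 0 | 1
   9 | 111010111110111001 | 1 | 0
  10 | 110101111101110010 | 1 | 0
  11 | 101011111011100100 | 1 | 0
  12 | 010111110111001000 | 0 | 1
  13 | 101111101110010001 | 1 | 1
  14 | 011111011100100011 | 0 | 1
  15 | 111110111001000111 | 1 | 0
  16 | 111101110010001110 | 1 | 0
  17 | 111011100100011100 | 1 | 1
  18 | 110111001000111001 | 1 | 1
  19 | 101110010001110011 | 1 | 0
  20 | 011100100011100110 | 0 | 0
  21 | 111001000111001100 | 1 | 1
  22 | 110010001110011001 | 1 | 1
  23 | 100100011100110011 | 1 | 0
  24 | 001000111001100110 | 0 | 1
  25 | 010001110011001101 | 0 | 1
  26 | 100011100110011011 | 1 | 1
  27 | 000111001100110111 | 0 | 0
  28 | 001110011001101110 | 0 | 1
  29 | 011100110011011101 | 0 | 1
  30 | 111001100110111011 | 1 | 1
  31 | 110011001101110111 | 1 | 1
  32 | 100110011011101111 | 1 | 0
  33 | 001100110111011110 | 0 | 1
  34 | 011001101110111101 | 0 | 0
  35 | 110011011101111010 | 1 | 0
  36 | 100110111011110100 | 1 | 0
  37 | 001101110111101000 | 0 | 1
  38 | 011011101111010001 | 0 | 0
  39 | 110111011110100010 | 1 | 0
  40 | 101110111101000100 | 1 | 0
  41 | 011101111010001000 | 0 | 1
  42 | 111011110100010001 | 1 | 0
  43 | 110111101000100010 | 1 | 1
  44 | 101111010001000101 | 1 | 0
  45 | 011110100010001010 | 0 | 0
  46 | 111101000100010100 | 1 | 1
  47 | 111010001000101001 | 1 | 1
  48 | 110100010001010011 | 1 | 0
  49 | 101000100010100110 | 1 | 1
  50 | 010001000101001101 | 0 | 0
  51 | 100010001010011010 | 1 | 1
  52 | 000100010100110101 | 0 | 1
  53 | 001000101001101011 | 0 | 0
  54 | 010001010011010110 | 0 | 1
  55 | 100010100110101101 | 1 | 1
  56 | 000101001101011011 | 0 | 0
  57 | 001010011010110110 | 0 | 1
  58 | 010100110101101101 | 0 | 1
  59 | 101001101011011011 | 1 | 1
  60 | 010011010110110111 | 0 | 1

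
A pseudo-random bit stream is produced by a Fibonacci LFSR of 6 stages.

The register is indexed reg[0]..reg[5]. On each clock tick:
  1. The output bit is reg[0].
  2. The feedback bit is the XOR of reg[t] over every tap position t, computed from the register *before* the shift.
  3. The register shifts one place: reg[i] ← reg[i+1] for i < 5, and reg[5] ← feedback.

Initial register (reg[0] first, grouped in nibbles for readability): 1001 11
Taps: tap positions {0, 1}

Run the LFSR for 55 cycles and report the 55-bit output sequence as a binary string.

1001111010001110010010110111011001101010111111000001000

step | reg (before) | out | fb
   0 | 100111 | 1 | 1
   1 | 001111 | 0 | 0
   2 | 011110 | 0 | 1
   3 | 111101 | 1 | 0
   4 | 111010 | 1 | 0
   5 | 110100 | 1 | 0
   6 | 101000 | 1 | 1
   7 | 010001 | 0 | 1
   8 | 100011 | 1 | 1
   9 | 000111 | 0 | 0
  10 | 001110 | 0 | 0
  11 | 011100 | 0 | 1
  12 | 111001 | 1 | 0
  13 | 110010 | 1 | 0
  14 | 100100 | 1 | 1
  15 | 001001 | 0 | 0
  16 | 010010 | 0 | 1
  17 | 100101 | 1 | 1
  18 | 001011 | 0 | 0
  19 | 010110 | 0 | 1
  20 | 101101 | 1 | 1
  21 | 011011 | 0 | 1
  22 | 110111 | 1 | 0
  23 | 101110 | 1 | 1
  24 | 011101 | 0 | 1
  25 | 111011 | 1 | 0
  26 | 110110 | 1 | 0
  27 | 101100 | 1 | 1
  28 | 011001 | 0 | 1
  29 | 110011 | 1 | 0
  30 | 100110 | 1 | 1
  31 | 001101 | 0 | 0
  32 | 011010 | 0 | 1
  33 | 110101 | 1 | 0
  34 | 101010 | 1 | 1
  35 | 010101 | 0 | 1
  36 | 101011 | 1 | 1
  37 | 010111 | 0 | 1
  38 | 101111 | 1 | 1
  39 | 011111 | 0 | 1
  40 | 111111 | 1 | 0
  41 | 111110 | 1 | 0
  42 | 111100 | 1 | 0
  43 | 111000 | 1 | 0
  44 | 110000 | 1 | 0
  45 | 100000 | 1 | 1
  46 | 000001 | 0 | 0
  47 | 000010 | 0 | 0
  48 | 000100 | 0 | 0
  49 | 001000 | 0 | 0
  50 | 010000 | 0 | 1
  51 | 100001 | 1 | 1
  52 | 000011 | 0 | 0
  53 | 000110 | 0 | 0
  54 | 001100 | 0 | 0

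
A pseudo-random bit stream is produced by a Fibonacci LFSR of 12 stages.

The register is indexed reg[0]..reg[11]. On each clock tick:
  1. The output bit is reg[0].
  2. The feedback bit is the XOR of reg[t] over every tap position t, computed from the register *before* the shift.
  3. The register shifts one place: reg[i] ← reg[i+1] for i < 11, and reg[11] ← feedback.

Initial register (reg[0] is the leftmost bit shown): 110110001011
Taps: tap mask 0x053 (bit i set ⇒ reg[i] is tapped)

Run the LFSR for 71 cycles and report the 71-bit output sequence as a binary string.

k : reg_k → out_k, fb_k
0: 110110001011 → 1, fb=1
1: 101100010111 → 1, fb=1
2: 011000101111 → 0, fb=0
3: 110001011110 → 1, fb=0
4: 100010111100 → 1, fb=1
5: 000101111001 → 0, fb=1
6: 001011110011 → 0, fb=0
7: 010111100110 → 0, fb=1
8: 101111001101 → 1, fb=0
9: 011110011010 → 0, fb=0
10: 111100110100 → 1, fb=1
11: 111001101001 → 1, fb=1
12: 110011010011 → 1, fb=1
13: 100110100111 → 1, fb=1
14: 001101001111 → 0, fb=0
15: 011010011110 → 0, fb=0
16: 110100111100 → 1, fb=1
17: 101001111001 → 1, fb=0
18: 010011110010 → 0, fb=1
19: 100111100101 → 1, fb=1
20: 001111001011 → 0, fb=1
21: 011110010111 → 0, fb=0
22: 111100101110 → 1, fb=1
23: 111001011101 → 1, fb=0
24: 110010111010 → 1, fb=0
25: 100101110100 → 1, fb=0
26: 001011101000 → 0, fb=0
27: 010111010000 → 0, fb=0
28: 101110100000 → 1, fb=1
29: 011101000001 → 0, fb=1
30: 111010000011 → 1, fb=1
31: 110100000111 → 1, fb=0
32: 101000001110 → 1, fb=1
33: 010000011101 → 0, fb=1
34: 100000111011 → 1, fb=0
35: 000001110110 → 0, fb=1
36: 000011101101 → 0, fb=0
37: 000111011010 → 0, fb=1
38: 001110110101 → 0, fb=0
39: 011101101010 → 0, fb=0
40: 111011010100 → 1, fb=1
41: 110110101001 → 1, fb=0
42: 101101010010 → 1, fb=1
43: 011010100101 → 0, fb=1
44: 110101001011 → 1, fb=0
45: 101010010110 → 1, fb=0
46: 010100101100 → 0, fb=0
47: 101001011000 → 1, fb=1
48: 010010110001 → 0, fb=1
49: 100101100011 → 1, fb=0
50: 001011000110 → 0, fb=1
51: 010110001101 → 0, fb=0
52: 101100011010 → 1, fb=1
53: 011000110101 → 0, fb=0
54: 110001101010 → 1, fb=1
55: 100011010101 → 1, fb=0
56: 000110101010 → 0, fb=0
57: 001101010100 → 0, fb=0
58: 011010101000 → 0, fb=1
59: 110101010001 → 1, fb=0
60: 101010100010 → 1, fb=1
61: 010101000101 → 0, fb=1
62: 101010001011 → 1, fb=0
63: 010100010110 → 0, fb=1
64: 101000101101 → 1, fb=0
65: 010001011010 → 0, fb=1
66: 100010110101 → 1, fb=1
67: 000101101011 → 0, fb=1
68: 001011010111 → 0, fb=1
69: 010110101111 → 0, fb=1
70: 101101011111 → 1, fb=1

11011000101111001101001111001011101000001110110101001011000110101010001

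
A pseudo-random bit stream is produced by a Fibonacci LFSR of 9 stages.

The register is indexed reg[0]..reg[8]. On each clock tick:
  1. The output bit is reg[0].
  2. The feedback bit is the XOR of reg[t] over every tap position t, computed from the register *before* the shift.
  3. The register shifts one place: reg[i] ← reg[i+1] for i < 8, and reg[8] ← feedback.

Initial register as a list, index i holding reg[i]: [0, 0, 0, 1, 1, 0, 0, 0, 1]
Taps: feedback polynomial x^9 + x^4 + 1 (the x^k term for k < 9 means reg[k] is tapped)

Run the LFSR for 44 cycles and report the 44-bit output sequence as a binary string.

tick  register→output (feedback)
  0  000110001→0 (1)
  1  001100011→0 (0)
  2  011000110→0 (0)
  3  110001100→1 (1)
  4  100011001→1 (0)
  5  000110010→0 (1)
  6  001100101→0 (0)
  7  011001010→0 (0)
  8  110010100→1 (0)
  9  100101000→1 (1)
 10  001010001→0 (1)
 11  010100011→0 (0)
 12  101000110→1 (1)
 13  010001101→0 (0)
 14  100011010→1 (0)
 15  000110100→0 (1)
 16  001101001→0 (0)
 17  011010010→0 (1)
 18  110100101→1 (1)
 19  101001011→1 (1)
 20  010010111→0 (1)
 21  100101111→1 (1)
 22  001011111→0 (1)
 23  010111111→0 (1)
 24  101111111→1 (0)
 25  011111110→0 (1)
 26  111111101→1 (0)
 27  111111010→1 (0)
 28  111110100→1 (0)
 29  111101000→1 (1)
 30  111010001→1 (0)
 31  110100010→1 (1)
 32  101000101→1 (1)
 33  010001011→0 (0)
 34  100010110→1 (0)
 35  000101100→0 (0)
 36  001011000→0 (1)
 37  010110001→0 (1)
 38  101100011→1 (1)
 39  011000111→0 (0)
 40  110001110→1 (1)
 41  100011101→1 (0)
 42  000111010→0 (1)
 43  001110101→0 (1)

00011000110010100011010010111111101000101100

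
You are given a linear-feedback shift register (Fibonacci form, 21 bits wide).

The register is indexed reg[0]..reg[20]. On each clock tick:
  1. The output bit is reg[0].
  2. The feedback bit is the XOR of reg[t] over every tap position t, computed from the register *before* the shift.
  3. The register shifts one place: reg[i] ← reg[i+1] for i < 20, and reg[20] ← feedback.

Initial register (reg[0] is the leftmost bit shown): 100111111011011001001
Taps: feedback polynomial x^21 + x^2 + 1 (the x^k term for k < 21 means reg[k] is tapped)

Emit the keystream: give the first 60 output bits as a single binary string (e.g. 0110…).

100111111011011001001111000010110111101110011001001101001010

step | reg (before) | out | fb
   0 | 100111111011011001001 | 1 | 1
   1 | 001111110110110010011 | 0 | 1
   2 | 011111101101100100111 | 0 | 1
   3 | 111111011011001001111 | 1 | 0
   4 | 111110110110010011110 | 1 | 0
   5 | 111101101100100111100 | 1 | 0
   6 | 111011011001001111000 | 1 | 0
   7 | 110110110010011110000 | 1 | 1
   8 | 101101100100111100001 | 1 | 0
   9 | 011011001001111000010 | 0 | 1
  10 | 110110010011110000101 | 1 | 1
  11 | 101100100111100001011 | 1 | 0
  12 | 011001001111000010110 | 0 | 1
  13 | 110010011110000101101 | 1 | 1
  14 | 100100111100001011011 | 1 | 1
  15 | 001001111000010110111 | 0 | 1
  16 | 010011110000101101111 | 0 | 0
  17 | 100111100001011011110 | 1 | 1
  18 | 001111000010110111101 | 0 | 1
  19 | 011110000101101111011 | 0 | 1
  20 | 111100001011011110111 | 1 | 0
  21 | 111000010110111101110 | 1 | 0
  22 | 110000101101111011100 | 1 | 1
  23 | 100001011011110111001 | 1 | 1
  24 | 000010110111101110011 | 0 | 0
  25 | 000101101111011100110 | 0 | 0
  26 | 001011011110111001100 | 0 | 1
  27 | 010110111101110011001 | 0 | 0
  28 | 101101111011100110010 | 1 | 0
  29 | 011011110111001100100 | 0 | 1
  30 | 110111101110011001001 | 1 | 1
  31 | 101111011100110010011 | 1 | 0
  32 | 011110111001100100110 | 0 | 1
  33 | 111101110011001001101 | 1 | 0
  34 | 111011100110010011010 | 1 | 0
  35 | 110111001100100110100 | 1 | 1
  36 | 101110011001001101001 | 1 | 0
  37 | 011100110010011010010 | 0 | 1
  38 | 111001100100110100101 | 1 | 0
  39 | 110011001001101001010 | 1 | 1
  40 | 100110010011010010101 | 1 | 1
  41 | 001100100110100101011 | 0 | 1
  42 | 011001001101001010111 | 0 | 1
  43 | 110010011010010101111 | 1 | 1
  44 | 100100110100101011111 | 1 | 1
  45 | 001001101001010111111 | 0 | 1
  46 | 010011010010101111111 | 0 | 0
  47 | 100110100101011111110 | 1 | 1
  48 | 001101001010111111101 | 0 | 1
  49 | 011010010101111111011 | 0 | 1
  50 | 110100101011111110111 | 1 | 1
  51 | 101001010111111101111 | 1 | 0
  52 | 010010101111111011110 | 0 | 0
  53 | 100101011111110111100 | 1 | 1
  54 | 001010111111101111001 | 0 | 1
  55 | 010101111111011110011 | 0 | 0
  56 | 101011111110111100110 | 1 | 0
  57 | 010111111101111001100 | 0 | 0
  58 | 101111111011110011000 | 1 | 0
  59 | 011111110111100110000 | 0 | 1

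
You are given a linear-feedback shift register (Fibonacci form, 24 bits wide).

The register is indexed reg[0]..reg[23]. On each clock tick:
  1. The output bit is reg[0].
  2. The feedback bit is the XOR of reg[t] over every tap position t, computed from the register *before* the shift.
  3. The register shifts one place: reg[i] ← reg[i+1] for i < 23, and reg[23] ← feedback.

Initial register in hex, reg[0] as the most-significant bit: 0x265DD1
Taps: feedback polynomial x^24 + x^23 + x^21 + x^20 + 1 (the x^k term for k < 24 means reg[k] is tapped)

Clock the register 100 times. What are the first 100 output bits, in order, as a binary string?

k : reg_k → out_k, fb_k
0: 001001100101110111010001 → 0, fb=1
1: 010011001011101110100011 → 0, fb=1
2: 100110010111011101000111 → 1, fb=1
3: 001100101110111010001111 → 0, fb=1
4: 011001011101110100011111 → 0, fb=1
5: 110010111011101000111111 → 1, fb=0
6: 100101110111010001111110 → 1, fb=1
7: 001011101110100011111101 → 0, fb=1
8: 010111011101000111111011 → 0, fb=0
9: 101110111010001111110110 → 1, fb=0
10: 011101110100011111101100 → 0, fb=0
11: 111011101000111111011000 → 1, fb=0
12: 110111010001111110110000 → 1, fb=1
13: 101110100011111101100001 → 1, fb=0
14: 011101000111111011000010 → 0, fb=0
15: 111010001111110110000100 → 1, fb=0
16: 110100011111101100001000 → 1, fb=0
17: 101000111111011000010000 → 1, fb=1
18: 010001111110110000100001 → 0, fb=1
19: 100011111101100001000011 → 1, fb=0
20: 000111111011000010000110 → 0, fb=1
21: 001111110110000100001101 → 0, fb=1
22: 011111101100001000011011 → 0, fb=0
23: 111111011000010000110110 → 1, fb=0
24: 111110110000100001101100 → 1, fb=1
25: 111101100001000011011001 → 1, fb=1
26: 111011000010000110110011 → 1, fb=0
27: 110110000100001101100110 → 1, fb=0
28: 101100001000011011001100 → 1, fb=1
29: 011000010000110110011001 → 0, fb=0
30: 110000100001101100110010 → 1, fb=1
31: 100001000011011001100101 → 1, fb=1
32: 000010000110110011001011 → 0, fb=0
33: 000100001101100110010110 → 0, fb=1
34: 001000011011001100101101 → 0, fb=1
35: 010000110110011001011011 → 0, fb=0
36: 100001101100110010110110 → 1, fb=0
37: 000011011001100101101100 → 0, fb=0
38: 000110110011001011011000 → 0, fb=1
39: 001101100110010110110001 → 0, fb=1
40: 011011001100101101100011 → 0, fb=1
41: 110110011001011011000111 → 1, fb=1
42: 101100110010110110001111 → 1, fb=0
43: 011001100101101100011110 → 0, fb=0
44: 110011001011011000111100 → 1, fb=1
45: 100110010110110001111001 → 1, fb=1
46: 001100101101100011110011 → 0, fb=1
47: 011001011011000111100111 → 0, fb=0
48: 110010110110001111001110 → 1, fb=1
49: 100101101100011110011101 → 1, fb=0
50: 001011011000111100111010 → 0, fb=1
51: 010110110001111001110101 → 0, fb=0
52: 101101100011110011101010 → 1, fb=0
53: 011011000111100111010100 → 0, fb=1
54: 110110001111001110101001 → 1, fb=1
55: 101100011110011101010011 → 1, fb=0
56: 011000111100111010100110 → 0, fb=1
57: 110001111001110101001101 → 1, fb=0
58: 100011110011101010011010 → 1, fb=0
59: 000111100111010100110100 → 0, fb=1
60: 001111001110101001101001 → 0, fb=0
61: 011110011101010011010010 → 0, fb=0
62: 111100111010100110100100 → 1, fb=0
63: 111001110101001101001000 → 1, fb=0
64: 110011101010011010010000 → 1, fb=1
65: 100111010100110100100001 → 1, fb=0
66: 001110101001101001000010 → 0, fb=0
67: 011101010011010010000100 → 0, fb=1
68: 111010100110100100001001 → 1, fb=1
69: 110101001101001000010011 → 1, fb=0
70: 101010011010010000100110 → 1, fb=0
71: 010100110100100001001100 → 0, fb=0
72: 101001101001000010011000 → 1, fb=0
73: 010011010010000100110000 → 0, fb=0
74: 100110100100001001100000 → 1, fb=1
75: 001101001000010011000001 → 0, fb=1
76: 011010010000100110000011 → 0, fb=1
77: 110100100001001100000111 → 1, fb=1
78: 101001000010011000001111 → 1, fb=0
79: 010010000100110000011110 → 0, fb=0
80: 100100001001100000111100 → 1, fb=1
81: 001000010011000001111001 → 0, fb=0
82: 010000100110000011110010 → 0, fb=0
83: 100001001100000111100100 → 1, fb=0
84: 000010011000001111001000 → 0, fb=1
85: 000100110000011110010001 → 0, fb=1
86: 001001100000111100100011 → 0, fb=1
87: 010011000001111001000111 → 0, fb=0
88: 100110000011110010001110 → 1, fb=1
89: 001100000111100100011101 → 0, fb=1
90: 011000001111001000111011 → 0, fb=0
91: 110000011110010001110110 → 1, fb=0
92: 100000111100100011101100 → 1, fb=1
93: 000001111001000111011001 → 0, fb=0
94: 000011110010001110110010 → 0, fb=0
95: 000111100100011101100100 → 0, fb=1
96: 001111001000111011001001 → 0, fb=0
97: 011110010001110110010010 → 0, fb=0
98: 111100100011101100100100 → 1, fb=0
99: 111001000111011001001000 → 1, fb=0

0010011001011101110100011111101100001000011011001100101101100011110011101010011010010000100110000011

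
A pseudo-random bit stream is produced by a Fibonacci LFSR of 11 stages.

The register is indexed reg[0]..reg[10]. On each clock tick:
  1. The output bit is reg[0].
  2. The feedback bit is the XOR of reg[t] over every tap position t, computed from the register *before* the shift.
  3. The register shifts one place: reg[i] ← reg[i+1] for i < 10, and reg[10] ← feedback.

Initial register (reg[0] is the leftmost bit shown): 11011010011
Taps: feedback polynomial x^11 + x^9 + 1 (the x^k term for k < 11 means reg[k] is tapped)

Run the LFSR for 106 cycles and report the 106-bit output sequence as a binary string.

step | reg (before) | out | fb
   0 | 11011010011 | 1 | 0
   1 | 10110100110 | 1 | 0
   2 | 01101001100 | 0 | 0
   3 | 11010011000 | 1 | 1
   4 | 10100110001 | 1 | 1
   5 | 01001100011 | 0 | 1
   6 | 10011000111 | 1 | 0
   7 | 00110001110 | 0 | 1
   8 | 01100011101 | 0 | 0
   9 | 11000111010 | 1 | 0
  10 | 10001110100 | 1 | 1
  11 | 00011101001 | 0 | 0
  12 | 00111010010 | 0 | 1
  13 | 01110100101 | 0 | 0
  14 | 11101001010 | 1 | 0
  15 | 11010010100 | 1 | 1
  16 | 10100101001 | 1 | 1
  17 | 01001010011 | 0 | 1
  18 | 10010100111 | 1 | 0
  19 | 00101001110 | 0 | 1
  20 | 01010011101 | 0 | 0
  21 | 10100111010 | 1 | 0
  22 | 01001110100 | 0 | 0
  23 | 10011101000 | 1 | 1
  24 | 00111010001 | 0 | 0
  25 | 01110100010 | 0 | 1
  26 | 11101000101 | 1 | 1
  27 | 11010001011 | 1 | 0
  28 | 10100010110 | 1 | 0
  29 | 01000101100 | 0 | 0
  30 | 10001011000 | 1 | 1
  31 | 00010110001 | 0 | 0
  32 | 00101100010 | 0 | 1
  33 | 01011000101 | 0 | 0
  34 | 10110001010 | 1 | 0
  35 | 01100010100 | 0 | 0
  36 | 11000101000 | 1 | 1
  37 | 10001010001 | 1 | 1
  38 | 00010100011 | 0 | 1
  39 | 00101000111 | 0 | 1
  40 | 01010001111 | 0 | 1
  41 | 10100011111 | 1 | 0
  42 | 01000111110 | 0 | 1
  43 | 10001111101 | 1 | 1
  44 | 00011111011 | 0 | 1
  45 | 00111110111 | 0 | 1
  46 | 01111101111 | 0 | 1
  47 | 11111011111 | 1 | 0
  48 | 11110111110 | 1 | 0
  49 | 11101111100 | 1 | 1
  50 | 11011111001 | 1 | 1
  51 | 10111110011 | 1 | 0
  52 | 01111100110 | 0 | 1
  53 | 11111001101 | 1 | 1
  54 | 11110011011 | 1 | 0
  55 | 11100110110 | 1 | 0
  56 | 11001101100 | 1 | 1
  57 | 10011011001 | 1 | 1
  58 | 00110110011 | 0 | 1
  59 | 01101100111 | 0 | 1
  60 | 11011001111 | 1 | 0
  61 | 10110011110 | 1 | 0
  62 | 01100111100 | 0 | 0
  63 | 11001111000 | 1 | 1
  64 | 10011110001 | 1 | 1
  65 | 00111100011 | 0 | 1
  66 | 01111000111 | 0 | 1
  67 | 11110001111 | 1 | 0
  68 | 11100011110 | 1 | 0
  69 | 11000111100 | 1 | 1
  70 | 10001111001 | 1 | 1
  71 | 00011110011 | 0 | 1
  72 | 00111100111 | 0 | 1
  73 | 01111001111 | 0 | 1
  74 | 11110011111 | 1 | 0
  75 | 11100111110 | 1 | 0
  76 | 11001111100 | 1 | 1
  77 | 10011111001 | 1 | 1
  78 | 00111110011 | 0 | 1
  79 | 01111100111 | 0 | 1
  80 | 11111001111 | 1 | 0
  81 | 11110011110 | 1 | 0
  82 | 11100111100 | 1 | 1
  83 | 11001111001 | 1 | 1
  84 | 10011110011 | 1 | 0
  85 | 00111100110 | 0 | 1
  86 | 01111001101 | 0 | 0
  87 | 11110011010 | 1 | 0
  88 | 11100110100 | 1 | 1
  89 | 11001101001 | 1 | 1
  90 | 10011010011 | 1 | 0
  91 | 00110100110 | 0 | 1
  92 | 01101001101 | 0 | 0
  93 | 11010011010 | 1 | 0
  94 | 10100110100 | 1 | 1
  95 | 01001101001 | 0 | 0
  96 | 10011010010 | 1 | 0
  97 | 00110100100 | 0 | 0
  98 | 01101001000 | 0 | 0
  99 | 11010010000 | 1 | 1
 100 | 10100100001 | 1 | 1
 101 | 01001000011 | 0 | 1
 102 | 10010000111 | 1 | 0
 103 | 00100001110 | 0 | 1
 104 | 01000011101 | 0 | 0
 105 | 10000111010 | 1 | 0

1101101001100011101001010011101000101100010100011111011111001101100111100011110011111001111001101001101001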